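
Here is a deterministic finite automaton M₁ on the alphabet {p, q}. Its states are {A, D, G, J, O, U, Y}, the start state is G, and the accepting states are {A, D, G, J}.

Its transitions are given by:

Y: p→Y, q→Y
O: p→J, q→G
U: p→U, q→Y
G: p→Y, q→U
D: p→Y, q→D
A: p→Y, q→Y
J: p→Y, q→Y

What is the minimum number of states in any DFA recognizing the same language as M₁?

2

First remove the unreachable states {A,D,J,O}; 3 states remain.
Initial partition by acceptance: {G} | {U,Y}.
The partition is now stable with 2 blocks: {G} | {U,Y}.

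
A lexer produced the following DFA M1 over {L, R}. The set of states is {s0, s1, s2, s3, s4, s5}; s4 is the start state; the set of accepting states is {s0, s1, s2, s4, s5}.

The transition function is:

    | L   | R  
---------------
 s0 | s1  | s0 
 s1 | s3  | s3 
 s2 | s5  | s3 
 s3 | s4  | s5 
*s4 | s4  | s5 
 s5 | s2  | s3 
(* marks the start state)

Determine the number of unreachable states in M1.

2

No path from s4 leads to s0, s1; the other 4 states are all reachable.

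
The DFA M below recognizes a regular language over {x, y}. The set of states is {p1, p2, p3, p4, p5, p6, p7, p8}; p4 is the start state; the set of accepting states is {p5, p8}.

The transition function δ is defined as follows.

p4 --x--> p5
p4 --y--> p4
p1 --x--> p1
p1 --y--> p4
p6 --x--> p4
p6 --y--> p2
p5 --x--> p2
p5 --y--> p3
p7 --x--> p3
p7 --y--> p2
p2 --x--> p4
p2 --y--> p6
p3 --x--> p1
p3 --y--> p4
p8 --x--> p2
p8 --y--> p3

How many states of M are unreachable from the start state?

2

Starting at p4 and following transitions, the reachable set is {p1, p2, p3, p4, p5, p6}. That leaves p7, p8 unreachable — 2 in total.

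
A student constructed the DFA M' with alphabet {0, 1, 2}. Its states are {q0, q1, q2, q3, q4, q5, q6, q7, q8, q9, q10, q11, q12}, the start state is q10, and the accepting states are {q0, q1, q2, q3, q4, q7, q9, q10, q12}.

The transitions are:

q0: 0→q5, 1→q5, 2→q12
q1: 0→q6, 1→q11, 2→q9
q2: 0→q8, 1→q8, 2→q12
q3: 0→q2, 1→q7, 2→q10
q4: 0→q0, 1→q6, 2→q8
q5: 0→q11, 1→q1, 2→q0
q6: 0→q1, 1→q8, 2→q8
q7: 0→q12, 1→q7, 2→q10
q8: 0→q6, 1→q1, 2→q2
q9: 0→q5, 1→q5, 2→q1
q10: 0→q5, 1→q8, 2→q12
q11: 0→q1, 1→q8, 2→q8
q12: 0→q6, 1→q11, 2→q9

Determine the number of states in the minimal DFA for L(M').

4

First remove the unreachable states {q3,q4,q7}; 10 states remain.
P0 = {q0,q1,q2,q9,q10,q12} | {q5,q6,q8,q11}.
On input 0, block {q5,q6,q8,q11} splits into {q5,q8} and {q6,q11}.
Refine {q0,q1,q2,q9,q10,q12} on symbol 0: members go to different blocks, giving {q0,q2,q9,q10} and {q1,q12}.
Stable partition: {q0,q2,q9,q10} | {q5,q8} | {q6,q11} | {q1,q12} — 4 equivalence classes.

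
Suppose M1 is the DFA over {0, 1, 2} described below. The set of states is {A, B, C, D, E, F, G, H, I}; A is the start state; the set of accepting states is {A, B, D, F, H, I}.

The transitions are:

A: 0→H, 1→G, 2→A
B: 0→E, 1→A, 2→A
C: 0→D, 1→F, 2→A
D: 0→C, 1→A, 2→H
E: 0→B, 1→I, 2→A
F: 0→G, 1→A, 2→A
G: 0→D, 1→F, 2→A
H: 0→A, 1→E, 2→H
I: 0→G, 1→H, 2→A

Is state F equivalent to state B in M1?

Yes

Every state is reachable, so we keep all 9.
Start with accepting vs non-accepting: {A,B,D,F,H,I} | {C,E,G}.
Split {A,B,D,F,H,I} by δ(·,0) → {B,D,F,I} and {A,H}.
No further refinement is possible. Final partition (3 blocks): {B,D,F,I} | {C,E,G} | {A,H}.
F and B lie in the same block of the stable partition, so they are equivalent — no string distinguishes them.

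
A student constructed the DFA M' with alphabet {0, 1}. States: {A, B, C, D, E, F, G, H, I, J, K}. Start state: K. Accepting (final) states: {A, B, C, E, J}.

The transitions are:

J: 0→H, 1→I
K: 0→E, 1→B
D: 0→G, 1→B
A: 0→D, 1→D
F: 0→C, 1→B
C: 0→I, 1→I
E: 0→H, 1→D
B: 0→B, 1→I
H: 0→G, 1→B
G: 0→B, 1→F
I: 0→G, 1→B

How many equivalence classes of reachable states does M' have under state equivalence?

5

Reachable states from the start: {B,C,D,E,F,G,H,I,K}. Unreachable: {A,J} — drop them.
Initial partition by acceptance: {B,C,E} | {D,F,G,H,I,K}.
Refine {B,C,E} on symbol 0: members go to different blocks, giving {C,E} and {B}.
Refine {D,F,G,H,I,K} on symbol 0: members go to different blocks, giving {D,H,I} and {F,K} and {G}.
The partition is now stable with 5 blocks: {C,E} | {D,H,I} | {B} | {F,K} | {G}.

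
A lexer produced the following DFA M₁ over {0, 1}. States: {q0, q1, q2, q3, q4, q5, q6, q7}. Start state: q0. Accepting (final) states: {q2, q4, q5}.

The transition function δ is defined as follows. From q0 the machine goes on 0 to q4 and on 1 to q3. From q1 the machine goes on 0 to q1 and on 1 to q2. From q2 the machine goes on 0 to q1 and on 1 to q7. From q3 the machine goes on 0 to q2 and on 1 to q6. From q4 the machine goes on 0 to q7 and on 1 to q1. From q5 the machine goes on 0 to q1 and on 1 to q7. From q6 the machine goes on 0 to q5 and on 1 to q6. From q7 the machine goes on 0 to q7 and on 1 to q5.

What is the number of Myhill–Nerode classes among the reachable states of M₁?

3

Start with accepting vs non-accepting: {q2,q4,q5} | {q0,q1,q3,q6,q7}.
Split {q0,q1,q3,q6,q7} by δ(·,0) → {q0,q3,q6} and {q1,q7}.
No further refinement is possible. Final partition (3 blocks): {q2,q4,q5} | {q0,q3,q6} | {q1,q7}.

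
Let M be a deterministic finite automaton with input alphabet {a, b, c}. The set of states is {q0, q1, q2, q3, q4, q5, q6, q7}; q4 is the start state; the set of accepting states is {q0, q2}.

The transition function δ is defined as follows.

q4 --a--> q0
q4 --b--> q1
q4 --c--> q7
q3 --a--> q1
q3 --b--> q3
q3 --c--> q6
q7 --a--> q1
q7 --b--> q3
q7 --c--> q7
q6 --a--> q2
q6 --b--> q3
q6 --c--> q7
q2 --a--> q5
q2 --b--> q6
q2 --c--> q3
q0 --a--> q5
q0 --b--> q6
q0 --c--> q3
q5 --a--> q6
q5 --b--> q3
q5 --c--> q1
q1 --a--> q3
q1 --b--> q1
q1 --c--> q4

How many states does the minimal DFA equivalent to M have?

5

Every state is reachable, so we keep all 8.
Initial partition by acceptance: {q0,q2} | {q1,q3,q4,q5,q6,q7}.
Refine {q1,q3,q4,q5,q6,q7} on symbol a: members go to different blocks, giving {q1,q3,q5,q7} and {q4,q6}.
Refine {q1,q3,q5,q7} on symbol a: members go to different blocks, giving {q1,q3,q7} and {q5}.
Refine {q1,q3,q7} on symbol c: members go to different blocks, giving {q1,q3} and {q7}.
No further refinement is possible. Final partition (5 blocks): {q0,q2} | {q1,q3} | {q4,q6} | {q5} | {q7}.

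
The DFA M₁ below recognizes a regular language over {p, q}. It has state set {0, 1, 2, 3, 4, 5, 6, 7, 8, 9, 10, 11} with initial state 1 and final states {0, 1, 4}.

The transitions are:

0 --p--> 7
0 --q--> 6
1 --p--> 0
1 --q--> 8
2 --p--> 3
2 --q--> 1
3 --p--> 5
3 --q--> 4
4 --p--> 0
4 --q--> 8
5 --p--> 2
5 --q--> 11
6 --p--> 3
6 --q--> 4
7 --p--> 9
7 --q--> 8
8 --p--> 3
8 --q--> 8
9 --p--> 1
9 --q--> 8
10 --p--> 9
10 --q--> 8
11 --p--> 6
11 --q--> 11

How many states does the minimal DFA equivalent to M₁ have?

First remove the unreachable states {10}; 11 states remain.
Initial partition by acceptance: {0,1,4} | {2,3,5,6,7,8,9,11}.
Refine {0,1,4} on symbol p: members go to different blocks, giving {1,4} and {0}.
Split {2,3,5,6,7,8,9,11} by δ(·,p) → {2,3,5,6,7,8,11} and {9}.
Refine {2,3,5,6,7,8,11} on symbol p: members go to different blocks, giving {2,3,5,6,8,11} and {7}.
Refine {2,3,5,6,8,11} on symbol q: members go to different blocks, giving {2,3,6} and {5,8,11}.
Split {2,3,6} by δ(·,p) → {2,6} and {3}.
Refine {5,8,11} on symbol p: members go to different blocks, giving {5,11} and {8}.
No further refinement is possible. Final partition (8 blocks): {1,4} | {2,6} | {0} | {9} | {7} | {5,11} | {3} | {8}.

8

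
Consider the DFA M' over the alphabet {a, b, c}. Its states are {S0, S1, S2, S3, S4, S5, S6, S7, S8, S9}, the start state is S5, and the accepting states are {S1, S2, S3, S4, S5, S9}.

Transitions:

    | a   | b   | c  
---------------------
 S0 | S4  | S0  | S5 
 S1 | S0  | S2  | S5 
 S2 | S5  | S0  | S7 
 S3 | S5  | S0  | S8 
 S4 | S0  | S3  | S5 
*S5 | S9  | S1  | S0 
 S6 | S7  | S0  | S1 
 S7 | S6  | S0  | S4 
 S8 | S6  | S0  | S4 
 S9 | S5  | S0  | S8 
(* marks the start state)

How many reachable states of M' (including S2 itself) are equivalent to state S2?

3

All states are reachable from the start state.
P0 = {S1,S2,S3,S4,S5,S9} | {S0,S6,S7,S8}.
On input a, block {S1,S2,S3,S4,S5,S9} splits into {S2,S3,S5,S9} and {S1,S4}.
Split {S2,S3,S5,S9} by δ(·,b) → {S2,S3,S9} and {S5}.
Refine {S0,S6,S7,S8} on symbol a: members go to different blocks, giving {S6,S7,S8} and {S0}.
The partition is now stable with 5 blocks: {S2,S3,S9} | {S6,S7,S8} | {S1,S4} | {S5} | {S0}.
State S2 belongs to the block {S2,S3,S9}, which has 3 states.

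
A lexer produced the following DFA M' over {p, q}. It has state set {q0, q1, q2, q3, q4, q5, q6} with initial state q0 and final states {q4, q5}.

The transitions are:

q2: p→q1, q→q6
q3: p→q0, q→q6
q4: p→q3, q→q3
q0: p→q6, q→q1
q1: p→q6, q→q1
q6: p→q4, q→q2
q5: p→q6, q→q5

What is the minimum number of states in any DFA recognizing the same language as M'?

States {q5} cannot be reached from the start state, so discard them.
P0 = {q4} | {q0,q1,q2,q3,q6}.
On input p, block {q0,q1,q2,q3,q6} splits into {q0,q1,q2,q3} and {q6}.
Refine {q0,q1,q2,q3} on symbol p: members go to different blocks, giving {q0,q1} and {q2,q3}.
Stable partition: {q4} | {q0,q1} | {q6} | {q2,q3} — 4 equivalence classes.

4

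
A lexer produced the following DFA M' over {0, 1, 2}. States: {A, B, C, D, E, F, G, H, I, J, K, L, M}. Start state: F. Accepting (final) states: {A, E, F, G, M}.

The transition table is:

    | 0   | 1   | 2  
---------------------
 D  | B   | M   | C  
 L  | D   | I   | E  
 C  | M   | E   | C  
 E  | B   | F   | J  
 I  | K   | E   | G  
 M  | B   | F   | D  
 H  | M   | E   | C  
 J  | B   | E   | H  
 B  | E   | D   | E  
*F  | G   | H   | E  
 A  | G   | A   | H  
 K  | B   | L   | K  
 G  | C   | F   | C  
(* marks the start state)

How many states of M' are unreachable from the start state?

No path from F leads to A, I, K, L; the other 9 states are all reachable.

4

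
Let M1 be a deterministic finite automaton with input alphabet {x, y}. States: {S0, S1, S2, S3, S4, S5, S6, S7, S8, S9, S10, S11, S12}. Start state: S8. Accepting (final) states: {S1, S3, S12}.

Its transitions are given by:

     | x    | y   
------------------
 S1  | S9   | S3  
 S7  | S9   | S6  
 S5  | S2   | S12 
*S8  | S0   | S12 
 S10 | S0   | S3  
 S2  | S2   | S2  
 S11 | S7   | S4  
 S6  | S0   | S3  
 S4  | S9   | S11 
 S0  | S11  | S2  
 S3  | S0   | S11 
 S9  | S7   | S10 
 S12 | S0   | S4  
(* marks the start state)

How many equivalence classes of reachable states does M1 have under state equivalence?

6

States {S1,S5} cannot be reached from the start state, so discard them.
Start with accepting vs non-accepting: {S3,S12} | {S0,S2,S4,S6,S7,S8,S9,S10,S11}.
On input y, block {S0,S2,S4,S6,S7,S8,S9,S10,S11} splits into {S0,S2,S4,S7,S9,S11} and {S6,S8,S10}.
Split {S0,S2,S4,S7,S9,S11} by δ(·,y) → {S0,S2,S4,S11} and {S7,S9}.
On input x, block {S0,S2,S4,S11} splits into {S0,S2} and {S4,S11}.
Refine {S0,S2} on symbol x: members go to different blocks, giving {S0} and {S2}.
The partition is now stable with 6 blocks: {S3,S12} | {S0} | {S6,S8,S10} | {S7,S9} | {S4,S11} | {S2}.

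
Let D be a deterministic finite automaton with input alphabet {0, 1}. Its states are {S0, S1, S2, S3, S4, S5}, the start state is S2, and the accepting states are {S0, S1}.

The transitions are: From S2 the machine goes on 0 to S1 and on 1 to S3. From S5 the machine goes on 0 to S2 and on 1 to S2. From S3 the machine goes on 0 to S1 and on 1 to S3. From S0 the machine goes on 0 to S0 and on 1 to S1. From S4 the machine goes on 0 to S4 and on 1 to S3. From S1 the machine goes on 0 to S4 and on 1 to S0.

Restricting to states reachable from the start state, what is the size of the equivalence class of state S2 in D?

First remove the unreachable states {S5}; 5 states remain.
Start with accepting vs non-accepting: {S0,S1} | {S2,S3,S4}.
Split {S0,S1} by δ(·,0) → {S0} and {S1}.
On input 0, block {S2,S3,S4} splits into {S2,S3} and {S4}.
Stable partition: {S0} | {S2,S3} | {S1} | {S4} — 4 equivalence classes.
The equivalence class containing S2 is {S2,S3}, of size 2.

2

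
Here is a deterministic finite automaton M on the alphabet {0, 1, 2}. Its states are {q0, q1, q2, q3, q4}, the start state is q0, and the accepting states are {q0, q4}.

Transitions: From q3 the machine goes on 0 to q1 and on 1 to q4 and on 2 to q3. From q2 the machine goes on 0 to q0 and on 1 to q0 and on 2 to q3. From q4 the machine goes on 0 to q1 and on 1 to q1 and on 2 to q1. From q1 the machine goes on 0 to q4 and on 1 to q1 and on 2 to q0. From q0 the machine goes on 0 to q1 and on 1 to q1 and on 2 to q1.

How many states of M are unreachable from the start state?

2

No path from q0 leads to q2, q3; the other 3 states are all reachable.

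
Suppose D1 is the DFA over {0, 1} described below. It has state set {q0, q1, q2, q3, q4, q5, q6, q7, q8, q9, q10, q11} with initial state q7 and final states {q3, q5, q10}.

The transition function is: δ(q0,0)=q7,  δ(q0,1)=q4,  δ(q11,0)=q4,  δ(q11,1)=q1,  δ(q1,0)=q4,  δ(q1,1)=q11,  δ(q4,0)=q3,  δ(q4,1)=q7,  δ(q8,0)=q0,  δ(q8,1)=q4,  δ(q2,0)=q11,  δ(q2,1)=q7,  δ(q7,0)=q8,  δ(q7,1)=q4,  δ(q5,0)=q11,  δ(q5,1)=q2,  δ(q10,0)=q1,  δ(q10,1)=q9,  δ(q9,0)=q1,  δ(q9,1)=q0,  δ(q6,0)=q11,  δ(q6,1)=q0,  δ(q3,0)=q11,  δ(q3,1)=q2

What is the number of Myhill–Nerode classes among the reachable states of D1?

5

First remove the unreachable states {q5,q6,q9,q10}; 8 states remain.
Initial partition by acceptance: {q3} | {q0,q1,q2,q4,q7,q8,q11}.
Split {q0,q1,q2,q4,q7,q8,q11} by δ(·,0) → {q0,q1,q2,q7,q8,q11} and {q4}.
Refine {q0,q1,q2,q7,q8,q11} on symbol 0: members go to different blocks, giving {q0,q2,q7,q8} and {q1,q11}.
Split {q0,q2,q7,q8} by δ(·,0) → {q0,q7,q8} and {q2}.
Stable partition: {q3} | {q0,q7,q8} | {q4} | {q1,q11} | {q2} — 5 equivalence classes.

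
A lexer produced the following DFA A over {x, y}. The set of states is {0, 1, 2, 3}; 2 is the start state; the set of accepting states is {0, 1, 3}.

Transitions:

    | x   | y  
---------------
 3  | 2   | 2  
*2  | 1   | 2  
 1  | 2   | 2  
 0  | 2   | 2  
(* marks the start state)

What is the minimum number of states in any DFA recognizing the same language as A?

2

States {0,3} cannot be reached from the start state, so discard them.
Initial partition by acceptance: {1} | {2}.
The partition is now stable with 2 blocks: {1} | {2}.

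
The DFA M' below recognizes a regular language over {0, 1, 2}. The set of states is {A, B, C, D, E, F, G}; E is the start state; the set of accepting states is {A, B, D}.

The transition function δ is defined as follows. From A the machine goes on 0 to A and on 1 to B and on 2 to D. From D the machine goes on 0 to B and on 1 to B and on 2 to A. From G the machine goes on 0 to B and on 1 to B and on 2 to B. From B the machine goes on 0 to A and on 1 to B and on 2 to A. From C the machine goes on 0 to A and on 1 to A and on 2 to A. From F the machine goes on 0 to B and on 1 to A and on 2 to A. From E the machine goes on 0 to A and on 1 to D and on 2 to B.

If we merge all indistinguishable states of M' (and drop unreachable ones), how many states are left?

2

First remove the unreachable states {C,F,G}; 4 states remain.
P0 = {A,B,D} | {E}.
No further refinement is possible. Final partition (2 blocks): {A,B,D} | {E}.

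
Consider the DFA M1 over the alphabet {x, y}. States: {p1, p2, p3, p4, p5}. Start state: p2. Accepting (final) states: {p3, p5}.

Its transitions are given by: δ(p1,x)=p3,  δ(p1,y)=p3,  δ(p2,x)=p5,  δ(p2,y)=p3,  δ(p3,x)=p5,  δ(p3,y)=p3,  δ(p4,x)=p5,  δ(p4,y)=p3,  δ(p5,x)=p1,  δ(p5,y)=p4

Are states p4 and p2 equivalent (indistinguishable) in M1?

Yes

Initial partition by acceptance: {p3,p5} | {p1,p2,p4}.
Refine {p3,p5} on symbol x: members go to different blocks, giving {p3} and {p5}.
Split {p1,p2,p4} by δ(·,x) → {p2,p4} and {p1}.
Stable partition: {p3} | {p2,p4} | {p5} | {p1} — 4 equivalence classes.
p4 and p2 lie in the same block of the stable partition, so they are equivalent — no string distinguishes them.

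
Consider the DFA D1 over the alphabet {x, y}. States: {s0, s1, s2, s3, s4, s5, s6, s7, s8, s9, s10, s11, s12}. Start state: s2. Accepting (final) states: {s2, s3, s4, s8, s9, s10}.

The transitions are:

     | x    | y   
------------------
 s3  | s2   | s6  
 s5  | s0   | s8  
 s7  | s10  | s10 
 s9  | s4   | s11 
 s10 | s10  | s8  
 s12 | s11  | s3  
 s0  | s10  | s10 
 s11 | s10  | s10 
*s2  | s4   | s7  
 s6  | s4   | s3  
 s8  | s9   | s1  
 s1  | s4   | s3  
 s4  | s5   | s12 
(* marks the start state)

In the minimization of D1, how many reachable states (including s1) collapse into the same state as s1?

Start with accepting vs non-accepting: {s2,s3,s4,s8,s9,s10} | {s0,s1,s5,s6,s7,s11,s12}.
Split {s2,s3,s4,s8,s9,s10} by δ(·,x) → {s2,s3,s8,s9,s10} and {s4}.
Split {s2,s3,s8,s9,s10} by δ(·,x) → {s3,s8,s10} and {s2,s9}.
On input x, block {s3,s8,s10} splits into {s3,s8} and {s10}.
On input x, block {s0,s1,s5,s6,s7,s11,s12} splits into {s0,s7,s11} and {s1,s6} and {s5,s12}.
No further refinement is possible. Final partition (7 blocks): {s3,s8} | {s0,s7,s11} | {s4} | {s2,s9} | {s10} | {s1,s6} | {s5,s12}.
The equivalence class containing s1 is {s1,s6}, of size 2.

2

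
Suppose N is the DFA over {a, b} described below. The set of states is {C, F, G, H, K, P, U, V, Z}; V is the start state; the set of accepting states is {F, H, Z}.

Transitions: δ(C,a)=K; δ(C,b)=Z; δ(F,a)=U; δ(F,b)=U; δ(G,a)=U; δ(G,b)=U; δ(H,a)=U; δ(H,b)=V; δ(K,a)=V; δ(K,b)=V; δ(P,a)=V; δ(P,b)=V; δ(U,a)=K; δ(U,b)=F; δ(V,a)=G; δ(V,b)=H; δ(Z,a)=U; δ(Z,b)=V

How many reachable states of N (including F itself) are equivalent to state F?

States {C,P,Z} cannot be reached from the start state, so discard them.
P0 = {F,H} | {G,K,U,V}.
Refine {G,K,U,V} on symbol b: members go to different blocks, giving {G,K} and {U,V}.
No further refinement is possible. Final partition (3 blocks): {F,H} | {G,K} | {U,V}.
The equivalence class containing F is {F,H}, of size 2.

2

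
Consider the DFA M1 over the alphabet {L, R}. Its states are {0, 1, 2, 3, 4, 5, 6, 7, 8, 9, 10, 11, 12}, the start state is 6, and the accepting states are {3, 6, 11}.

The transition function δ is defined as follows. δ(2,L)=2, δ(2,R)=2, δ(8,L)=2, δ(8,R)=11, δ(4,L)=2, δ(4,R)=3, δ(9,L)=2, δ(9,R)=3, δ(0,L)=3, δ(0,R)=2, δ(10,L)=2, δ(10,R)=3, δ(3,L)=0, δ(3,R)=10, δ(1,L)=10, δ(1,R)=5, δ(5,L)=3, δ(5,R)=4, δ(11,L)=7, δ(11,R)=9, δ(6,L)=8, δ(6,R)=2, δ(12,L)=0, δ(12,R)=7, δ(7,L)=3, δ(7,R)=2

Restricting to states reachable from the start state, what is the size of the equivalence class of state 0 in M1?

States {1,4,5,12} cannot be reached from the start state, so discard them.
P0 = {3,6,11} | {0,2,7,8,9,10}.
On input L, block {0,2,7,8,9,10} splits into {2,8,9,10} and {0,7}.
On input L, block {3,6,11} splits into {3,11} and {6}.
On input R, block {2,8,9,10} splits into {8,9,10} and {2}.
Stable partition: {3,11} | {8,9,10} | {0,7} | {6} | {2} — 5 equivalence classes.
State 0 belongs to the block {0,7}, which has 2 states.

2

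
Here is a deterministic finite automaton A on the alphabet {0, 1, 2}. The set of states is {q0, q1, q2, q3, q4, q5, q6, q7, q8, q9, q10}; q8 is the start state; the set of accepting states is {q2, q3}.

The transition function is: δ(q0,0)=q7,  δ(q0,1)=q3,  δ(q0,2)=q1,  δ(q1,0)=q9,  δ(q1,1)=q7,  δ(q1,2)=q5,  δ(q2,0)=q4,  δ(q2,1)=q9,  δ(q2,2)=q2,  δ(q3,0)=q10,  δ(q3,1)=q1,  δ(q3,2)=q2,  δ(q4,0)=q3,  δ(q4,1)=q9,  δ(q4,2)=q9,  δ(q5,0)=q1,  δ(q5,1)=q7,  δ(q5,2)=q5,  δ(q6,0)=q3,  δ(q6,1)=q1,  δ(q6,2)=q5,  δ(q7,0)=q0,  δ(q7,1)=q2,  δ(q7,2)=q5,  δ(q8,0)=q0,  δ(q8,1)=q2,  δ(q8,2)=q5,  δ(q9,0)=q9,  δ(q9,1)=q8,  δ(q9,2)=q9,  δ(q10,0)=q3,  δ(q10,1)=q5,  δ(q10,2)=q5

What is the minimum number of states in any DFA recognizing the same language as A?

States {q6} cannot be reached from the start state, so discard them.
P0 = {q2,q3} | {q0,q1,q4,q5,q7,q8,q9,q10}.
Split {q0,q1,q4,q5,q7,q8,q9,q10} by δ(·,0) → {q0,q1,q5,q7,q8,q9} and {q4,q10}.
Split {q0,q1,q5,q7,q8,q9} by δ(·,1) → {q0,q7,q8} and {q1,q5,q9}.
No further refinement is possible. Final partition (4 blocks): {q2,q3} | {q0,q7,q8} | {q4,q10} | {q1,q5,q9}.

4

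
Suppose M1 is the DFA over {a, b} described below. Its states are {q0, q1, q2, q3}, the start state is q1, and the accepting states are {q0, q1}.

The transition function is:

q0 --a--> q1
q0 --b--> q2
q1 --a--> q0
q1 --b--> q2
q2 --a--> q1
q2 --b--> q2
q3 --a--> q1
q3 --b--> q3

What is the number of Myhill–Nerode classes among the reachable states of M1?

First remove the unreachable states {q3}; 3 states remain.
Start with accepting vs non-accepting: {q0,q1} | {q2}.
Stable partition: {q0,q1} | {q2} — 2 equivalence classes.

2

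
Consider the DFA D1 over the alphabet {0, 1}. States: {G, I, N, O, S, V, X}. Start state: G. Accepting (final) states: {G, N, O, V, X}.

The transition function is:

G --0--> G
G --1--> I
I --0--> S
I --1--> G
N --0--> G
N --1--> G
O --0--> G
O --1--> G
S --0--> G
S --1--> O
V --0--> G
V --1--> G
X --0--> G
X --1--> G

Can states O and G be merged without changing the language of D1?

First remove the unreachable states {N,V,X}; 4 states remain.
Initial partition by acceptance: {G,O} | {I,S}.
On input 1, block {G,O} splits into {O} and {G}.
Split {I,S} by δ(·,0) → {S} and {I}.
No further refinement is possible. Final partition (4 blocks): {O} | {S} | {G} | {I}.
O and G end up in different blocks, so they are distinguishable. For instance, the string '1' is accepted from only O.

No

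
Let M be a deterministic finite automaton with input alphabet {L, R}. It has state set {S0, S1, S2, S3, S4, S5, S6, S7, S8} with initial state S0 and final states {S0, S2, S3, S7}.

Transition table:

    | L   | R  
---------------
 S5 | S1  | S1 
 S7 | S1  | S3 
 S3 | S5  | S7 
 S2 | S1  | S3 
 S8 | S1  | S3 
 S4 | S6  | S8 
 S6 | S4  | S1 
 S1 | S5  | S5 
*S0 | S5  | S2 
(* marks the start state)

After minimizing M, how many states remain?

States {S4,S6,S8} cannot be reached from the start state, so discard them.
P0 = {S0,S2,S3,S7} | {S1,S5}.
Stable partition: {S0,S2,S3,S7} | {S1,S5} — 2 equivalence classes.

2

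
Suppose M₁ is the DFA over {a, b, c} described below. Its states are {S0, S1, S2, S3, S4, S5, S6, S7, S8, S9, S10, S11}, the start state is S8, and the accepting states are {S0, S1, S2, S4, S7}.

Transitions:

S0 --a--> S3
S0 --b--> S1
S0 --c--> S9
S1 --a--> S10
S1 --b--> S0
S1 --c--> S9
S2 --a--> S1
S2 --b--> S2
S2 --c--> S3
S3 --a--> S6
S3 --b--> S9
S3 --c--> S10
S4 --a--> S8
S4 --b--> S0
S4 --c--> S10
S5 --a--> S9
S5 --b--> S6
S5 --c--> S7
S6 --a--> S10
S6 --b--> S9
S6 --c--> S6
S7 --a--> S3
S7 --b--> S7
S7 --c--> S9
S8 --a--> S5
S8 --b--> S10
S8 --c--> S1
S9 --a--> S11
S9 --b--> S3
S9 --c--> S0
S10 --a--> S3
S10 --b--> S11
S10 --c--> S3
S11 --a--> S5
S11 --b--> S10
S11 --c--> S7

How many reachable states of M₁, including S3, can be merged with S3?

3

First remove the unreachable states {S2,S4}; 10 states remain.
Start with accepting vs non-accepting: {S0,S1,S7} | {S3,S5,S6,S8,S9,S10,S11}.
Split {S3,S5,S6,S8,S9,S10,S11} by δ(·,c) → {S5,S8,S9,S11} and {S3,S6,S10}.
The partition is now stable with 3 blocks: {S0,S1,S7} | {S5,S8,S9,S11} | {S3,S6,S10}.
State S3 belongs to the block {S3,S6,S10}, which has 3 states.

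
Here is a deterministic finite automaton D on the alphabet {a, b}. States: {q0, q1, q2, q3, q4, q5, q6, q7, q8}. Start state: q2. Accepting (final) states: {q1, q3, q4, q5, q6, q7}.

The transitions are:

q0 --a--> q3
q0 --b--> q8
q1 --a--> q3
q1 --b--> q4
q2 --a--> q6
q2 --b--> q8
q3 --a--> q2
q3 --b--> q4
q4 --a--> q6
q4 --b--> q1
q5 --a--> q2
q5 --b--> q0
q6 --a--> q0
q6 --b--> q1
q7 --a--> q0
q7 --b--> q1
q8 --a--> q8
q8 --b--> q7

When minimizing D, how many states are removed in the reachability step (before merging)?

1

No path from q2 leads to q5; the other 8 states are all reachable.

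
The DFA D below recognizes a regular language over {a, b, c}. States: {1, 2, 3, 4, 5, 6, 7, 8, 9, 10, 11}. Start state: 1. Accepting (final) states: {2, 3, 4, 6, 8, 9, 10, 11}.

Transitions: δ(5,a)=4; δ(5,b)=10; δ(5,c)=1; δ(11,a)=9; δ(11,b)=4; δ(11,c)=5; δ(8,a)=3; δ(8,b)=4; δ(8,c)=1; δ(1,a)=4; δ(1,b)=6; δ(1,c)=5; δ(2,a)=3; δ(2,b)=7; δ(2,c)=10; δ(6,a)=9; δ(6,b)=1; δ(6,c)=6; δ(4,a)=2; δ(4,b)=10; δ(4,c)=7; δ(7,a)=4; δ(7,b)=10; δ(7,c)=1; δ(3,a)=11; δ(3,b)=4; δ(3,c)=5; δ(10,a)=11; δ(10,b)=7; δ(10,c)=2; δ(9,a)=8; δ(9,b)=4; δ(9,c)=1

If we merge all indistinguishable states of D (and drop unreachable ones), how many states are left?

All states are reachable from the start state.
P0 = {2,3,4,6,8,9,10,11} | {1,5,7}.
On input b, block {2,3,4,6,8,9,10,11} splits into {3,4,8,9,11} and {2,6,10}.
Refine {3,4,8,9,11} on symbol a: members go to different blocks, giving {3,8,9,11} and {4}.
Stable partition: {3,8,9,11} | {1,5,7} | {2,6,10} | {4} — 4 equivalence classes.

4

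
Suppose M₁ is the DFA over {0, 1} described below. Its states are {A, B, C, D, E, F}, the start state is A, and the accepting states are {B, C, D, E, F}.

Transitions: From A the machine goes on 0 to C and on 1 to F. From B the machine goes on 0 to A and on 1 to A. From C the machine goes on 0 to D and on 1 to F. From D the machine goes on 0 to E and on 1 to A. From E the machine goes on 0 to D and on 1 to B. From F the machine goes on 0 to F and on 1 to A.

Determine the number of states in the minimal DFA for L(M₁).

Every state is reachable, so we keep all 6.
Start with accepting vs non-accepting: {B,C,D,E,F} | {A}.
Refine {B,C,D,E,F} on symbol 0: members go to different blocks, giving {C,D,E,F} and {B}.
On input 1, block {C,D,E,F} splits into {D,F} and {C} and {E}.
Split {D,F} by δ(·,0) → {D} and {F}.
No further refinement is possible. Final partition (6 blocks): {D} | {A} | {B} | {C} | {E} | {F}.

6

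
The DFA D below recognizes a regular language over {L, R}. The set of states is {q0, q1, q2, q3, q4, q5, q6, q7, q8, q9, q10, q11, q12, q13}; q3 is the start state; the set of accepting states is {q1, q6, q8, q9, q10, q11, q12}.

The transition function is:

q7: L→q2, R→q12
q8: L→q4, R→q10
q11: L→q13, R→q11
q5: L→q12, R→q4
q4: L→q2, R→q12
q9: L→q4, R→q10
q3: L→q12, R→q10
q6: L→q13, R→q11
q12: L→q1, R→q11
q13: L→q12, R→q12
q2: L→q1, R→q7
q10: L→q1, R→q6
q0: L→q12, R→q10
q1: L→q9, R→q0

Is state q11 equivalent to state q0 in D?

First remove the unreachable states {q5,q8}; 12 states remain.
Initial partition by acceptance: {q1,q6,q9,q10,q11,q12} | {q0,q2,q3,q4,q7,q13}.
Split {q1,q6,q9,q10,q11,q12} by δ(·,L) → {q1,q10,q12} and {q6,q9,q11}.
Refine {q1,q10,q12} on symbol L: members go to different blocks, giving {q10,q12} and {q1}.
Split {q0,q2,q3,q4,q7,q13} by δ(·,L) → {q0,q3,q13} and {q4,q7} and {q2}.
Refine {q6,q9,q11} on symbol L: members go to different blocks, giving {q6,q11} and {q9}.
No further refinement is possible. Final partition (7 blocks): {q10,q12} | {q0,q3,q13} | {q6,q11} | {q1} | {q4,q7} | {q2} | {q9}.
q11 and q0 end up in different blocks, so they are distinguishable. For instance, the string 'ε' is accepted from only q11.

No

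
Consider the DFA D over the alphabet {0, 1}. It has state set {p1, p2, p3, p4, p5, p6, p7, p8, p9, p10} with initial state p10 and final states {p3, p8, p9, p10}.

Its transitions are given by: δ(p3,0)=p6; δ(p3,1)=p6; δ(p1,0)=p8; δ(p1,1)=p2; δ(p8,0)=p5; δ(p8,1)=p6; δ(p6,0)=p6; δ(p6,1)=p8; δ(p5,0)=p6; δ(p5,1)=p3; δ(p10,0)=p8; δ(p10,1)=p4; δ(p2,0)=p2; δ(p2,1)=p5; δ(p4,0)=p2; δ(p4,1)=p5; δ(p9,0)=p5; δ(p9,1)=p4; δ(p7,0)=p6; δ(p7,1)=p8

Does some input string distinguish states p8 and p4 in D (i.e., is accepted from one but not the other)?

States {p1,p7,p9} cannot be reached from the start state, so discard them.
Initial partition by acceptance: {p3,p8,p10} | {p2,p4,p5,p6}.
Refine {p3,p8,p10} on symbol 0: members go to different blocks, giving {p3,p8} and {p10}.
Refine {p2,p4,p5,p6} on symbol 1: members go to different blocks, giving {p2,p4} and {p5,p6}.
Stable partition: {p3,p8} | {p2,p4} | {p10} | {p5,p6} — 4 equivalence classes.
p8 and p4 end up in different blocks, so they are distinguishable. For instance, the string 'ε' is accepted from only p8.

Yes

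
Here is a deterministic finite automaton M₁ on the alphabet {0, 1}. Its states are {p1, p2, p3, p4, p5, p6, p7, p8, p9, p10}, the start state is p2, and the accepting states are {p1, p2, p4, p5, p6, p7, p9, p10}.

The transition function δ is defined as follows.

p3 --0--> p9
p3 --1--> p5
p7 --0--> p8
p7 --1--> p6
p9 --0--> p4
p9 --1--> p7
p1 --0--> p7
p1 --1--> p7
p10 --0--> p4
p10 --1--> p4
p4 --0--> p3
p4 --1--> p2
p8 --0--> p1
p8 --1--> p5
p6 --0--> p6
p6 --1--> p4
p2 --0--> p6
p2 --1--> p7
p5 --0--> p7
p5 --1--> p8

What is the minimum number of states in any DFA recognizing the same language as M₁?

First remove the unreachable states {p10}; 9 states remain.
Initial partition by acceptance: {p1,p2,p4,p5,p6,p7,p9} | {p3,p8}.
Split {p1,p2,p4,p5,p6,p7,p9} by δ(·,0) → {p1,p2,p5,p6,p9} and {p4,p7}.
Refine {p1,p2,p5,p6,p9} on symbol 0: members go to different blocks, giving {p1,p5,p9} and {p2,p6}.
Split {p1,p5,p9} by δ(·,1) → {p1,p9} and {p5}.
The partition is now stable with 5 blocks: {p1,p9} | {p3,p8} | {p4,p7} | {p2,p6} | {p5}.

5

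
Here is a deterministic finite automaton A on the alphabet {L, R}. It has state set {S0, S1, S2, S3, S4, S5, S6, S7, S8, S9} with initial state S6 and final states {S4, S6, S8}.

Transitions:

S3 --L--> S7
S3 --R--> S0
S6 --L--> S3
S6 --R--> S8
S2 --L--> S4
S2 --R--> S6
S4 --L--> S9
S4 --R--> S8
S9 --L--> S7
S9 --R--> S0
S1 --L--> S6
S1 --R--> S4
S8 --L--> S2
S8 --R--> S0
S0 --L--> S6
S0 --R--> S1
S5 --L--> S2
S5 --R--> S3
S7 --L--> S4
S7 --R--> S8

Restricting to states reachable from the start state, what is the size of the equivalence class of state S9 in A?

2

Reachable states from the start: {S0,S1,S2,S3,S4,S6,S7,S8,S9}. Unreachable: {S5} — drop them.
Start with accepting vs non-accepting: {S4,S6,S8} | {S0,S1,S2,S3,S7,S9}.
Split {S4,S6,S8} by δ(·,R) → {S4,S6} and {S8}.
Split {S0,S1,S2,S3,S7,S9} by δ(·,L) → {S0,S1,S2,S7} and {S3,S9}.
Split {S0,S1,S2,S7} by δ(·,R) → {S1,S2} and {S0} and {S7}.
The partition is now stable with 6 blocks: {S4,S6} | {S1,S2} | {S8} | {S3,S9} | {S0} | {S7}.
State S9 belongs to the block {S3,S9}, which has 2 states.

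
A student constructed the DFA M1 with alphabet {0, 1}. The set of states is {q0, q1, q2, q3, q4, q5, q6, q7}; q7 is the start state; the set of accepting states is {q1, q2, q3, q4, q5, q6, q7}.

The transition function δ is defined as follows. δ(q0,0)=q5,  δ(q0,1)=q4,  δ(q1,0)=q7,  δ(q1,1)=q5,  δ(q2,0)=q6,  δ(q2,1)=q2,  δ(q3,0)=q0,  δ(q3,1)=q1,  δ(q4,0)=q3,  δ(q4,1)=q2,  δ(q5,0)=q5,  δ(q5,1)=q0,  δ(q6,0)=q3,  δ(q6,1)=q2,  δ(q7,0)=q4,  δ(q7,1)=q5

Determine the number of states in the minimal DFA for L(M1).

Every state is reachable, so we keep all 8.
P0 = {q1,q2,q3,q4,q5,q6,q7} | {q0}.
Refine {q1,q2,q3,q4,q5,q6,q7} on symbol 0: members go to different blocks, giving {q1,q2,q4,q5,q6,q7} and {q3}.
Refine {q1,q2,q4,q5,q6,q7} on symbol 0: members go to different blocks, giving {q1,q2,q5,q7} and {q4,q6}.
On input 0, block {q1,q2,q5,q7} splits into {q1,q5} and {q2,q7}.
On input 0, block {q1,q5} splits into {q1} and {q5}.
Refine {q2,q7} on symbol 1: members go to different blocks, giving {q2} and {q7}.
No further refinement is possible. Final partition (7 blocks): {q1} | {q0} | {q3} | {q4,q6} | {q2} | {q5} | {q7}.

7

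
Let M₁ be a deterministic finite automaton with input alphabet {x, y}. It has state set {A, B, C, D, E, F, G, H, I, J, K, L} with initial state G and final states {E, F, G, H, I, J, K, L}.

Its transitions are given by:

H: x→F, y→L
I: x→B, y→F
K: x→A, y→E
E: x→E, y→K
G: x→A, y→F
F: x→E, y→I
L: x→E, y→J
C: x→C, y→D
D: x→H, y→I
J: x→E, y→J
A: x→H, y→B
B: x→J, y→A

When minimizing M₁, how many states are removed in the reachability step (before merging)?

No path from G leads to C, D; the other 10 states are all reachable.

2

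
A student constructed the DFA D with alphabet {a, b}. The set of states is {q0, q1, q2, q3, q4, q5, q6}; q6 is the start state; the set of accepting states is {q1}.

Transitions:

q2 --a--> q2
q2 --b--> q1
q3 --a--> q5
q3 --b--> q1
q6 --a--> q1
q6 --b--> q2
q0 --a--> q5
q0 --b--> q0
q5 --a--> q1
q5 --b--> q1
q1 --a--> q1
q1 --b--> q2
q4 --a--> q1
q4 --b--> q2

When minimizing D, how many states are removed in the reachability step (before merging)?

4

BFS from q6 reaches {q1, q2, q6}; the 4 state(s) q0, q3, q4, q5 are never visited.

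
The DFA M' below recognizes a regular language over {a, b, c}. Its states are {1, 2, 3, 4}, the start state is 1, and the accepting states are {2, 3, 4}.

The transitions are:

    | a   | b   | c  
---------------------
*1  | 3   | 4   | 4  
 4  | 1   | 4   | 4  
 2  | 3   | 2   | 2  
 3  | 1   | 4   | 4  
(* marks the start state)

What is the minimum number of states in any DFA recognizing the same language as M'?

Reachable states from the start: {1,3,4}. Unreachable: {2} — drop them.
P0 = {3,4} | {1}.
Stable partition: {3,4} | {1} — 2 equivalence classes.

2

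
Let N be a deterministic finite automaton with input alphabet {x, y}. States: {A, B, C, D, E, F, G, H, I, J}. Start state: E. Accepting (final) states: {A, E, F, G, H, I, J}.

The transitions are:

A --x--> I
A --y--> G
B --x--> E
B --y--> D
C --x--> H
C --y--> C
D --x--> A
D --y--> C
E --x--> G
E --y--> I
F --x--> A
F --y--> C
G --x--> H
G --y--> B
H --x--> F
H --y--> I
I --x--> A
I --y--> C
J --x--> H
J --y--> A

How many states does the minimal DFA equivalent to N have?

First remove the unreachable states {J}; 9 states remain.
P0 = {A,E,F,G,H,I} | {B,C,D}.
Refine {A,E,F,G,H,I} on symbol y: members go to different blocks, giving {A,E,H} and {F,G,I}.
Stable partition: {A,E,H} | {B,C,D} | {F,G,I} — 3 equivalence classes.

3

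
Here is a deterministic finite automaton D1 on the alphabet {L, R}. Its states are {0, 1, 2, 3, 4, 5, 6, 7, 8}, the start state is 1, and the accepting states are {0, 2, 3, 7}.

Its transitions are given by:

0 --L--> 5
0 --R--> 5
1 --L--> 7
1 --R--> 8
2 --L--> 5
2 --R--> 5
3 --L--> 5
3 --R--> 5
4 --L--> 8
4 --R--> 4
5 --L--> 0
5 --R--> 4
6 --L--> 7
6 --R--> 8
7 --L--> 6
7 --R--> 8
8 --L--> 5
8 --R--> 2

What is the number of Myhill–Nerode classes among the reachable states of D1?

6

First remove the unreachable states {3}; 8 states remain.
Start with accepting vs non-accepting: {0,2,7} | {1,4,5,6,8}.
On input L, block {1,4,5,6,8} splits into {1,5,6} and {4,8}.
Split {0,2,7} by δ(·,R) → {0,2} and {7}.
Refine {1,5,6} on symbol L: members go to different blocks, giving {1,6} and {5}.
Split {4,8} by δ(·,L) → {4} and {8}.
Stable partition: {0,2} | {1,6} | {4} | {7} | {5} | {8} — 6 equivalence classes.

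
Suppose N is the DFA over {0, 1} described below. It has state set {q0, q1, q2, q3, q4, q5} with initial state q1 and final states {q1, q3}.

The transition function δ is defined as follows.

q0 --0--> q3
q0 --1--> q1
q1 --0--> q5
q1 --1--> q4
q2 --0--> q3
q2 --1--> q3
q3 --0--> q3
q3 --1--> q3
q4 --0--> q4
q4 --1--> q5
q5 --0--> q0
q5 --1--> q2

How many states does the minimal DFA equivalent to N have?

6

All states are reachable from the start state.
Initial partition by acceptance: {q1,q3} | {q0,q2,q4,q5}.
On input 0, block {q1,q3} splits into {q1} and {q3}.
Split {q0,q2,q4,q5} by δ(·,0) → {q0,q2} and {q4,q5}.
Split {q0,q2} by δ(·,1) → {q0} and {q2}.
Refine {q4,q5} on symbol 0: members go to different blocks, giving {q4} and {q5}.
Stable partition: {q1} | {q0} | {q3} | {q4} | {q2} | {q5} — 6 equivalence classes.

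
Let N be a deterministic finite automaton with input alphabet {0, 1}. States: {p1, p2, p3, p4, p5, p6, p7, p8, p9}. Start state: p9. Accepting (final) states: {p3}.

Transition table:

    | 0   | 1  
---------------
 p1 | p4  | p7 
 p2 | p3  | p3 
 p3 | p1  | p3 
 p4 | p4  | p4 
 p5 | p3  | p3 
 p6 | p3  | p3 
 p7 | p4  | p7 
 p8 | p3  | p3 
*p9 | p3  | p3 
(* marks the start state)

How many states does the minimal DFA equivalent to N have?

States {p2,p5,p6,p8} cannot be reached from the start state, so discard them.
Initial partition by acceptance: {p3} | {p1,p4,p7,p9}.
On input 0, block {p1,p4,p7,p9} splits into {p1,p4,p7} and {p9}.
Stable partition: {p3} | {p1,p4,p7} | {p9} — 3 equivalence classes.

3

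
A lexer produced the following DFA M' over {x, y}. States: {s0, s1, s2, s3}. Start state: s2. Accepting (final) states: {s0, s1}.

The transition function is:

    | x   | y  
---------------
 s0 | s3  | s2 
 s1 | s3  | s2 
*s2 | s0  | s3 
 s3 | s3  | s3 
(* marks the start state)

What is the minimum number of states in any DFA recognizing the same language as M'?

3

States {s1} cannot be reached from the start state, so discard them.
Initial partition by acceptance: {s0} | {s2,s3}.
On input x, block {s2,s3} splits into {s2} and {s3}.
Stable partition: {s0} | {s2} | {s3} — 3 equivalence classes.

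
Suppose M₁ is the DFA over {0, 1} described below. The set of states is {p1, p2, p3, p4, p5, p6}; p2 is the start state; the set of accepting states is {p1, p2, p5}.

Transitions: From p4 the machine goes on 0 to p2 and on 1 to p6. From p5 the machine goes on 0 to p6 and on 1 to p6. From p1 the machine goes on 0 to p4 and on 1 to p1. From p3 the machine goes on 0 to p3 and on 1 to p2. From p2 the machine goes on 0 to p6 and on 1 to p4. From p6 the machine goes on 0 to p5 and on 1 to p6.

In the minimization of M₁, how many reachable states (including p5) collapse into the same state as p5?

First remove the unreachable states {p1,p3}; 4 states remain.
P0 = {p2,p5} | {p4,p6}.
No further refinement is possible. Final partition (2 blocks): {p2,p5} | {p4,p6}.
The equivalence class containing p5 is {p2,p5}, of size 2.

2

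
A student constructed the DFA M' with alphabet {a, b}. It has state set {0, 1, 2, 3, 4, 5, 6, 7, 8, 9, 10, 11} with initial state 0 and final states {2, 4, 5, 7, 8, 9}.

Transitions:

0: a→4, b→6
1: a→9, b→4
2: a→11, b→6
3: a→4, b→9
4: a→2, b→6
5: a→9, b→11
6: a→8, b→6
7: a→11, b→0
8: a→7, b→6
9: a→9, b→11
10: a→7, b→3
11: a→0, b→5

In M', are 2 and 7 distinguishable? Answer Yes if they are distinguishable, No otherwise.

Reachable states from the start: {0,2,4,5,6,7,8,9,11}. Unreachable: {1,3,10} — drop them.
Initial partition by acceptance: {2,4,5,7,8,9} | {0,6,11}.
Refine {2,4,5,7,8,9} on symbol a: members go to different blocks, giving {4,5,8,9} and {2,7}.
On input a, block {4,5,8,9} splits into {4,8} and {5,9}.
Split {0,6,11} by δ(·,a) → {0,6} and {11}.
No further refinement is possible. Final partition (5 blocks): {4,8} | {0,6} | {2,7} | {5,9} | {11}.
2 and 7 lie in the same block of the stable partition, so they are equivalent — no string distinguishes them.

No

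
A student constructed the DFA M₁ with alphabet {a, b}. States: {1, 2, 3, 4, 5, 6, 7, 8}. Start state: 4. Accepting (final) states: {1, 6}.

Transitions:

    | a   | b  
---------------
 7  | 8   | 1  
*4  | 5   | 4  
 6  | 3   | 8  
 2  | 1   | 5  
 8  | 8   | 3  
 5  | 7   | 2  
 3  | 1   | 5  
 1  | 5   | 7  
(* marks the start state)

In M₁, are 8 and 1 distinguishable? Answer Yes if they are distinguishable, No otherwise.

First remove the unreachable states {6}; 7 states remain.
Start with accepting vs non-accepting: {1} | {2,3,4,5,7,8}.
On input a, block {2,3,4,5,7,8} splits into {4,5,7,8} and {2,3}.
Refine {4,5,7,8} on symbol b: members go to different blocks, giving {5,8} and {4} and {7}.
Refine {5,8} on symbol a: members go to different blocks, giving {5} and {8}.
No further refinement is possible. Final partition (6 blocks): {1} | {5} | {2,3} | {4} | {7} | {8}.
8 and 1 end up in different blocks, so they are distinguishable. For instance, the string 'ε' is accepted from only 1.

Yes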